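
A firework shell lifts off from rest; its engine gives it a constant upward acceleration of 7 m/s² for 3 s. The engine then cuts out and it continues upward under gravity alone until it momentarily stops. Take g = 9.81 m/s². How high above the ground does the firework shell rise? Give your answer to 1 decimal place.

54.0 m

Phase 1 (powered ascent): v₀ = 0 m/s, a = 7 m/s².
v = v₀ + at = 0 + (7)(3) = 21.0 m/s
Δx = v₀t + ½at² = 0·3 + 0.5·7·3² = 31.5 m

Phase 2 (coasting upward): v₀ = 21.0 m/s, a = -9.81 m/s².
v = v₀ + at → t = (0 − 21.0) / -9.81 = 2.14 s
v² = v₀² + 2aΔx → Δx = (0² − 21.0²)/(2·-9.81) = 22.5 m
Maximum height = 31.5 + 22.5 = 54.0 m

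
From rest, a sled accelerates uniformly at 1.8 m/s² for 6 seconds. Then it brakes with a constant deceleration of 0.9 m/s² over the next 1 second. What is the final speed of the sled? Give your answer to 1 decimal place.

9.9 m/s

Phase 1 (accelerating): v₀ = 0 m/s, a = 1.8 m/s².
v = v₀ + at = 0 + (1.8)(6) = 10.8 m/s
Δx = v₀t + ½at² = 0·6 + 0.5·1.8·6² = 32.4 m

Phase 2 (decelerating): v₀ = 10.8 m/s, a = -0.9 m/s².
v = v₀ + at = 10.8 + (-0.9)(1) = 9.90 m/s
Δx = v₀t + ½at² = 10.8·1 + 0.5·-0.9·1² = 10.4 m
Final speed = 9.90 m/s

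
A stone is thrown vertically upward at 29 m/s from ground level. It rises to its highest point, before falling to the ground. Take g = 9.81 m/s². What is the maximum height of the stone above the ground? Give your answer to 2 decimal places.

42.86 m

Phase 1 (rising): v₀ = 29.0 m/s, a = -9.81 m/s².
v = v₀ + at → t = (0 − 29.0) / -9.81 = 2.96 s
v² = v₀² + 2aΔx → Δx = (0² − 29.0²)/(2·-9.81) = 42.9 m
Maximum height = 42.9 m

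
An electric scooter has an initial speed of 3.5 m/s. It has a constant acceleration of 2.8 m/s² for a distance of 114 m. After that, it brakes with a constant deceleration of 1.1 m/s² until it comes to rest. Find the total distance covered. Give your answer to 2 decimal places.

409.75 m

Phase 1 (accelerating): v₀ = 3.50 m/s, a = 2.8 m/s².
v² = v₀² + 2aΔx = 3.50² + 2·2.8·114 = 651 → v = 25.5 m/s
t = (v − v₀)/a = (25.5 − 3.50)/2.8 = 7.86 s

Phase 2 (decelerating): v₀ = 25.5 m/s, a = -1.1 m/s².
v = v₀ + at → t = (0 − 25.5) / -1.1 = 23.2 s
v² = v₀² + 2aΔx → Δx = (0² − 25.5²)/(2·-1.1) = 296 m
Total distance = 114 + 296 = 410 m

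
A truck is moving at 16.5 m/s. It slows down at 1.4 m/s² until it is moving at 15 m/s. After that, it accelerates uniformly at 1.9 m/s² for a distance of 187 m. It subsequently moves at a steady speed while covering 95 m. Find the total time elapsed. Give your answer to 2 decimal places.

Phase 1 (decelerating): v₀ = 16.5 m/s, a = -1.4 m/s².
v = v₀ + at → t = (15 − 16.5) / -1.4 = 1.07 s
v² = v₀² + 2aΔx → Δx = (15² − 16.5²)/(2·-1.4) = 16.9 m

Phase 2 (accelerating): v₀ = 15.0 m/s, a = 1.9 m/s².
v² = v₀² + 2aΔx = 15.0² + 2·1.9·187 = 936 → v = 30.6 m/s
t = (v − v₀)/a = (30.6 − 15.0)/1.9 = 8.20 s

Phase 3 (constant speed): v₀ = 30.6 m/s, a = 0 m/s².
Constant speed: t = d/v = 95/30.6 = 3.11 s
Total time = 1.07 + 8.20 + 3.11 = 12.4 s

12.38 s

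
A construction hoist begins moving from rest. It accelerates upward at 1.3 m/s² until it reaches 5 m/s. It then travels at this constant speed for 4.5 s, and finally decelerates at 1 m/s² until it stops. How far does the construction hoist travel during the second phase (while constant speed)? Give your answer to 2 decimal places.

22.50 m

Phase 1 (accelerating): v₀ = 0 m/s, a = 1.3 m/s².
v = v₀ + at → t = (5 − 0) / 1.3 = 3.85 s
v² = v₀² + 2aΔx → Δx = (5² − 0²)/(2·1.3) = 9.62 m

Phase 2 (constant speed): v₀ = 5.00 m/s, a = 0 m/s².
v = v₀ + at = 5.00 + (0)(4.5) = 5.00 m/s
Δx = v₀t + ½at² = 5.00·4.5 + 0.5·0·4.5² = 22.5 m
Distance in phase 2 = 22.5 m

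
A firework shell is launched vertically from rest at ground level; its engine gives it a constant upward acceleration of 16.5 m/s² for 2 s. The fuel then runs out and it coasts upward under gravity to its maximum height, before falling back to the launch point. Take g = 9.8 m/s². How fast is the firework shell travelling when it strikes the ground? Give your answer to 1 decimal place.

Phase 1 (powered ascent): v₀ = 0 m/s, a = 16.5 m/s².
v = v₀ + at = 0 + (16.5)(2) = 33.0 m/s
Δx = v₀t + ½at² = 0·2 + 0.5·16.5·2² = 33.0 m

Phase 2 (coasting upward): v₀ = 33.0 m/s, a = -9.8 m/s².
v = v₀ + at → t = (0 − 33.0) / -9.8 = 3.37 s
v² = v₀² + 2aΔx → Δx = (0² − 33.0²)/(2·-9.8) = 55.6 m

Phase 3 (free fall): v₀ = 0 m/s, a = -9.8 m/s².
Falls 88.6 m from rest: t = √(2·88.6/9.8) = 4.25 s; v = g·t = 41.7 m/s.
Impact speed = 41.7 m/s

41.7 m/s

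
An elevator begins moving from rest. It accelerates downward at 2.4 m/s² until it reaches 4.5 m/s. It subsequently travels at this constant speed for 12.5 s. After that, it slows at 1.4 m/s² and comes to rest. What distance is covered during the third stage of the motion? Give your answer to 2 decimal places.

Phase 1 (accelerating): v₀ = 0 m/s, a = 2.4 m/s².
v = v₀ + at → t = (4.5 − 0) / 2.4 = 1.88 s
v² = v₀² + 2aΔx → Δx = (4.5² − 0²)/(2·2.4) = 4.22 m

Phase 2 (constant speed): v₀ = 4.50 m/s, a = 0 m/s².
v = v₀ + at = 4.50 + (0)(12.5) = 4.50 m/s
Δx = v₀t + ½at² = 4.50·12.5 + 0.5·0·12.5² = 56.2 m

Phase 3 (decelerating): v₀ = 4.50 m/s, a = -1.4 m/s².
v = v₀ + at → t = (0 − 4.50) / -1.4 = 3.21 s
v² = v₀² + 2aΔx → Δx = (0² − 4.50²)/(2·-1.4) = 7.23 m
Distance in phase 3 = 7.23 m

7.23 m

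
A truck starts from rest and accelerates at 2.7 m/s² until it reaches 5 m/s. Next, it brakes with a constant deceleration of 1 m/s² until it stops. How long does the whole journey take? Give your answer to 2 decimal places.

Phase 1 (accelerating): v₀ = 0 m/s, a = 2.7 m/s².
v = v₀ + at → t = (5 − 0) / 2.7 = 1.85 s
v² = v₀² + 2aΔx → Δx = (5² − 0²)/(2·2.7) = 4.63 m

Phase 2 (decelerating): v₀ = 5.00 m/s, a = -1 m/s².
v = v₀ + at → t = (0 − 5.00) / -1 = 5.00 s
v² = v₀² + 2aΔx → Δx = (0² − 5.00²)/(2·-1) = 12.5 m
Total time = 1.85 + 5.00 = 6.85 s

6.85 s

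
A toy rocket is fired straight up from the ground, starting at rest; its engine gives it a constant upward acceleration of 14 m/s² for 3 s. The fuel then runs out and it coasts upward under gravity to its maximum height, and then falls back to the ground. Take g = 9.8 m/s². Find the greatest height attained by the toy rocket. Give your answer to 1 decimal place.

153.0 m

Phase 1 (powered ascent): v₀ = 0 m/s, a = 14 m/s².
v = v₀ + at = 0 + (14)(3) = 42.0 m/s
Δx = v₀t + ½at² = 0·3 + 0.5·14·3² = 63.0 m

Phase 2 (coasting upward): v₀ = 42.0 m/s, a = -9.8 m/s².
v = v₀ + at → t = (0 − 42.0) / -9.8 = 4.29 s
v² = v₀² + 2aΔx → Δx = (0² − 42.0²)/(2·-9.8) = 90.0 m
Maximum height = 63.0 + 90.0 = 153 m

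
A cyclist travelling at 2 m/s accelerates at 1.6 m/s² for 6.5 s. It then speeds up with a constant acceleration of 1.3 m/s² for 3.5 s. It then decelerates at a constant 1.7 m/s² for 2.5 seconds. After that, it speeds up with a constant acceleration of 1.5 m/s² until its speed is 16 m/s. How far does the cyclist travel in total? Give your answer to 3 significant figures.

Phase 1 (accelerating): v₀ = 2.00 m/s, a = 1.6 m/s².
v = v₀ + at = 2.00 + (1.6)(6.5) = 12.4 m/s
Δx = v₀t + ½at² = 2.00·6.5 + 0.5·1.6·6.5² = 46.8 m

Phase 2 (accelerating): v₀ = 12.4 m/s, a = 1.3 m/s².
v = v₀ + at = 12.4 + (1.3)(3.5) = 16.9 m/s
Δx = v₀t + ½at² = 12.4·3.5 + 0.5·1.3·3.5² = 51.4 m

Phase 3 (decelerating): v₀ = 16.9 m/s, a = -1.7 m/s².
v = v₀ + at = 16.9 + (-1.7)(2.5) = 12.7 m/s
Δx = v₀t + ½at² = 16.9·2.5 + 0.5·-1.7·2.5² = 37.1 m

Phase 4 (accelerating): v₀ = 12.7 m/s, a = 1.5 m/s².
v = v₀ + at → t = (16 − 12.7) / 1.5 = 2.20 s
v² = v₀² + 2aΔx → Δx = (16² − 12.7²)/(2·1.5) = 31.6 m
Total distance = 46.8 + 51.4 + 37.1 + 31.6 = 167 m

167 m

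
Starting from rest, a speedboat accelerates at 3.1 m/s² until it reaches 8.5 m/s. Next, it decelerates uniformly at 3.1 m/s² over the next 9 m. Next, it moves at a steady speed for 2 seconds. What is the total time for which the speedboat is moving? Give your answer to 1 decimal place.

Phase 1 (accelerating): v₀ = 0 m/s, a = 3.1 m/s².
v = v₀ + at → t = (8.5 − 0) / 3.1 = 2.74 s
v² = v₀² + 2aΔx → Δx = (8.5² − 0²)/(2·3.1) = 11.7 m

Phase 2 (decelerating): v₀ = 8.50 m/s, a = -3.1 m/s².
v² = v₀² + 2aΔx = 8.50² + 2·-3.1·9 = 16.4 → v = 4.06 m/s
t = (v − v₀)/a = (4.06 − 8.50)/-3.1 = 1.43 s

Phase 3 (constant speed): v₀ = 4.06 m/s, a = 0 m/s².
v = v₀ + at = 4.06 + (0)(2) = 4.06 m/s
Δx = v₀t + ½at² = 4.06·2 + 0.5·0·2² = 8.11 m
Total time = 2.74 + 1.43 + 2.00 = 6.18 s

6.2 s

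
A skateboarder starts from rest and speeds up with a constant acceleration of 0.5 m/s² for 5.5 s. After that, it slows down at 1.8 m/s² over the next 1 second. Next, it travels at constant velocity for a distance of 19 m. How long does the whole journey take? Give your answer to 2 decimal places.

Phase 1 (accelerating): v₀ = 0 m/s, a = 0.5 m/s².
v = v₀ + at = 0 + (0.5)(5.5) = 2.75 m/s
Δx = v₀t + ½at² = 0·5.5 + 0.5·0.5·5.5² = 7.56 m

Phase 2 (decelerating): v₀ = 2.75 m/s, a = -1.8 m/s².
v = v₀ + at = 2.75 + (-1.8)(1) = 0.950 m/s
Δx = v₀t + ½at² = 2.75·1 + 0.5·-1.8·1² = 1.85 m

Phase 3 (constant speed): v₀ = 0.950 m/s, a = 0 m/s².
Constant speed: t = d/v = 19/0.950 = 20.0 s
Total time = 5.50 + 1.00 + 20.0 = 26.5 s

26.50 s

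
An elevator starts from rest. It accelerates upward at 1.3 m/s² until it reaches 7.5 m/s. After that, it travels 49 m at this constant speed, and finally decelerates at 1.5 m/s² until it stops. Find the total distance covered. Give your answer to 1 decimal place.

89.4 m

Phase 1 (accelerating): v₀ = 0 m/s, a = 1.3 m/s².
v = v₀ + at → t = (7.5 − 0) / 1.3 = 5.77 s
v² = v₀² + 2aΔx → Δx = (7.5² − 0²)/(2·1.3) = 21.6 m

Phase 2 (constant speed): v₀ = 7.50 m/s, a = 0 m/s².
Constant speed: t = d/v = 49/7.50 = 6.53 s

Phase 3 (decelerating): v₀ = 7.50 m/s, a = -1.5 m/s².
v = v₀ + at → t = (0 − 7.50) / -1.5 = 5.00 s
v² = v₀² + 2aΔx → Δx = (0² − 7.50²)/(2·-1.5) = 18.8 m
Total distance = 21.6 + 49.0 + 18.8 = 89.4 m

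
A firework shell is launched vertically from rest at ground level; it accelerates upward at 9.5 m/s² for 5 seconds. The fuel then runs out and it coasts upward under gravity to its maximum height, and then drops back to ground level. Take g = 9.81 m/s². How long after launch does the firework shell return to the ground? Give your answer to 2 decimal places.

16.75 s

Phase 1 (powered ascent): v₀ = 0 m/s, a = 9.5 m/s².
v = v₀ + at = 0 + (9.5)(5) = 47.5 m/s
Δx = v₀t + ½at² = 0·5 + 0.5·9.5·5² = 119 m

Phase 2 (coasting upward): v₀ = 47.5 m/s, a = -9.81 m/s².
v = v₀ + at → t = (0 − 47.5) / -9.81 = 4.84 s
v² = v₀² + 2aΔx → Δx = (0² − 47.5²)/(2·-9.81) = 115 m

Phase 3 (free fall): v₀ = 0 m/s, a = -9.81 m/s².
Falls 234 m from rest: t = √(2·234/9.81) = 6.90 s; v = g·t = 67.7 m/s.
Total time = 5.00 + 4.84 + 6.90 = 16.7 s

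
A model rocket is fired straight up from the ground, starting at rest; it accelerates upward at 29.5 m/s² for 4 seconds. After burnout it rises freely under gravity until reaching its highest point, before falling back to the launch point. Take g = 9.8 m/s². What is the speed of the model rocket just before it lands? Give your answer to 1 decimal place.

Phase 1 (powered ascent): v₀ = 0 m/s, a = 29.5 m/s².
v = v₀ + at = 0 + (29.5)(4) = 118 m/s
Δx = v₀t + ½at² = 0·4 + 0.5·29.5·4² = 236 m

Phase 2 (coasting upward): v₀ = 118 m/s, a = -9.8 m/s².
v = v₀ + at → t = (0 − 118) / -9.8 = 12.0 s
v² = v₀² + 2aΔx → Δx = (0² − 118²)/(2·-9.8) = 710 m

Phase 3 (free fall): v₀ = 0 m/s, a = -9.8 m/s².
Falls 946 m from rest: t = √(2·946/9.8) = 13.9 s; v = g·t = 136 m/s.
Impact speed = 136 m/s

136.2 m/s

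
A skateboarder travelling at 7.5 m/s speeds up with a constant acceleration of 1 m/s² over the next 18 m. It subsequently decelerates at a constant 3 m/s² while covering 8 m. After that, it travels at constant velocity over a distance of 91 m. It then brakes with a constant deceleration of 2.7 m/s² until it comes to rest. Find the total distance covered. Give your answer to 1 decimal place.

Phase 1 (accelerating): v₀ = 7.50 m/s, a = 1 m/s².
v² = v₀² + 2aΔx = 7.50² + 2·1·18 = 92.2 → v = 9.60 m/s
t = (v − v₀)/a = (9.60 − 7.50)/1 = 2.10 s

Phase 2 (decelerating): v₀ = 9.60 m/s, a = -3 m/s².
v² = v₀² + 2aΔx = 9.60² + 2·-3·8 = 44.2 → v = 6.65 m/s
t = (v − v₀)/a = (6.65 − 9.60)/-3 = 0.984 s

Phase 3 (constant speed): v₀ = 6.65 m/s, a = 0 m/s².
Constant speed: t = d/v = 91/6.65 = 13.7 s

Phase 4 (decelerating): v₀ = 6.65 m/s, a = -2.7 m/s².
v = v₀ + at → t = (0 − 6.65) / -2.7 = 2.46 s
v² = v₀² + 2aΔx → Δx = (0² − 6.65²)/(2·-2.7) = 8.19 m
Total distance = 18.0 + 8.00 + 91.0 + 8.19 = 125 m

125.2 m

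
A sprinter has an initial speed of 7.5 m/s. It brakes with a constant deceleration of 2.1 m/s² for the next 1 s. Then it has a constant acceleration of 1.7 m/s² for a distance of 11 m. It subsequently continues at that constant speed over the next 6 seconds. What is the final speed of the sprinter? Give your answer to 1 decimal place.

8.2 m/s

Phase 1 (decelerating): v₀ = 7.50 m/s, a = -2.1 m/s².
v = v₀ + at = 7.50 + (-2.1)(1) = 5.40 m/s
Δx = v₀t + ½at² = 7.50·1 + 0.5·-2.1·1² = 6.45 m

Phase 2 (accelerating): v₀ = 5.40 m/s, a = 1.7 m/s².
v² = v₀² + 2aΔx = 5.40² + 2·1.7·11 = 66.6 → v = 8.16 m/s
t = (v − v₀)/a = (8.16 − 5.40)/1.7 = 1.62 s

Phase 3 (constant speed): v₀ = 8.16 m/s, a = 0 m/s².
v = v₀ + at = 8.16 + (0)(6) = 8.16 m/s
Δx = v₀t + ½at² = 8.16·6 + 0.5·0·6² = 49.0 m
Final speed = 8.16 m/s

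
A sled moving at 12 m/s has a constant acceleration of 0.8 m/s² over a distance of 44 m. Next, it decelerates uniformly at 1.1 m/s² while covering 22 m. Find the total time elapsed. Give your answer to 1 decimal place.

Phase 1 (accelerating): v₀ = 12.0 m/s, a = 0.8 m/s².
v² = v₀² + 2aΔx = 12.0² + 2·0.8·44 = 214 → v = 14.6 m/s
t = (v − v₀)/a = (14.6 − 12.0)/0.8 = 3.30 s

Phase 2 (decelerating): v₀ = 14.6 m/s, a = -1.1 m/s².
v² = v₀² + 2aΔx = 14.6² + 2·-1.1·22 = 166 → v = 12.9 m/s
t = (v − v₀)/a = (12.9 − 14.6)/-1.1 = 1.60 s
Total time = 3.30 + 1.60 = 4.90 s

4.9 s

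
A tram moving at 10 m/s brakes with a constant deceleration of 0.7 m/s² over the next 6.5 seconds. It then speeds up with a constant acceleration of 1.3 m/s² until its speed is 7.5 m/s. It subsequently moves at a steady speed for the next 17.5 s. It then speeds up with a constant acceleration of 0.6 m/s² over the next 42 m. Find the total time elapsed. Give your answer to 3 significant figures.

30.3 s

Phase 1 (decelerating): v₀ = 10.0 m/s, a = -0.7 m/s².
v = v₀ + at = 10.0 + (-0.7)(6.5) = 5.45 m/s
Δx = v₀t + ½at² = 10.0·6.5 + 0.5·-0.7·6.5² = 50.2 m

Phase 2 (accelerating): v₀ = 5.45 m/s, a = 1.3 m/s².
v = v₀ + at → t = (7.5 − 5.45) / 1.3 = 1.58 s
v² = v₀² + 2aΔx → Δx = (7.5² − 5.45²)/(2·1.3) = 10.2 m

Phase 3 (constant speed): v₀ = 7.50 m/s, a = 0 m/s².
v = v₀ + at = 7.50 + (0)(17.5) = 7.50 m/s
Δx = v₀t + ½at² = 7.50·17.5 + 0.5·0·17.5² = 131 m

Phase 4 (accelerating): v₀ = 7.50 m/s, a = 0.6 m/s².
v² = v₀² + 2aΔx = 7.50² + 2·0.6·42 = 107 → v = 10.3 m/s
t = (v − v₀)/a = (10.3 − 7.50)/0.6 = 4.71 s
Total time = 6.50 + 1.58 + 17.5 + 4.71 = 30.3 s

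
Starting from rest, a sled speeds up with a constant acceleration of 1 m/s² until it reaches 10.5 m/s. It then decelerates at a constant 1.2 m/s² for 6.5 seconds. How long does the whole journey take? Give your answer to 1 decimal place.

Phase 1 (accelerating): v₀ = 0 m/s, a = 1 m/s².
v = v₀ + at → t = (10.5 − 0) / 1 = 10.5 s
v² = v₀² + 2aΔx → Δx = (10.5² − 0²)/(2·1) = 55.1 m

Phase 2 (decelerating): v₀ = 10.5 m/s, a = -1.2 m/s².
v = v₀ + at = 10.5 + (-1.2)(6.5) = 2.70 m/s
Δx = v₀t + ½at² = 10.5·6.5 + 0.5·-1.2·6.5² = 42.9 m
Total time = 10.5 + 6.50 = 17.0 s

17.0 s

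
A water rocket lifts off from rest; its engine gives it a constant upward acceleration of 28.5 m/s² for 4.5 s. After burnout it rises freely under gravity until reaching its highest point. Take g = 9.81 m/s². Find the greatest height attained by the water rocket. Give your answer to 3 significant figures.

Phase 1 (powered ascent): v₀ = 0 m/s, a = 28.5 m/s².
v = v₀ + at = 0 + (28.5)(4.5) = 128 m/s
Δx = v₀t + ½at² = 0·4.5 + 0.5·28.5·4.5² = 289 m

Phase 2 (coasting upward): v₀ = 128 m/s, a = -9.81 m/s².
v = v₀ + at → t = (0 − 128) / -9.81 = 13.1 s
v² = v₀² + 2aΔx → Δx = (0² − 128²)/(2·-9.81) = 838 m
Maximum height = 289 + 838 = 1130 m

1130 m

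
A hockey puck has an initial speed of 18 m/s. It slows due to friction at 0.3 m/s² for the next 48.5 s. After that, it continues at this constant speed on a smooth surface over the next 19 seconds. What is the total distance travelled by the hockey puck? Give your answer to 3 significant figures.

Phase 1 (decelerating): v₀ = 18.0 m/s, a = -0.3 m/s².
v = v₀ + at = 18.0 + (-0.3)(48.5) = 3.45 m/s
Δx = v₀t + ½at² = 18.0·48.5 + 0.5·-0.3·48.5² = 520 m

Phase 2 (constant speed): v₀ = 3.45 m/s, a = 0 m/s².
v = v₀ + at = 3.45 + (0)(19) = 3.45 m/s
Δx = v₀t + ½at² = 3.45·19 + 0.5·0·19² = 65.6 m
Total distance = 520 + 65.6 = 586 m

586 m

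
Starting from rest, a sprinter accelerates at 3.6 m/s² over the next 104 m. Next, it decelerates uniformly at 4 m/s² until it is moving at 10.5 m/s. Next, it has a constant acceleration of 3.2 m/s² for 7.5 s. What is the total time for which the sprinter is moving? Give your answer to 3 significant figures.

Phase 1 (accelerating): v₀ = 0 m/s, a = 3.6 m/s².
v² = v₀² + 2aΔx = 0² + 2·3.6·104 = 749 → v = 27.4 m/s
t = (v − v₀)/a = (27.4 − 0)/3.6 = 7.60 s

Phase 2 (decelerating): v₀ = 27.4 m/s, a = -4 m/s².
v = v₀ + at → t = (10.5 − 27.4) / -4 = 4.22 s
v² = v₀² + 2aΔx → Δx = (10.5² − 27.4²)/(2·-4) = 79.8 m

Phase 3 (accelerating): v₀ = 10.5 m/s, a = 3.2 m/s².
v = v₀ + at = 10.5 + (3.2)(7.5) = 34.5 m/s
Δx = v₀t + ½at² = 10.5·7.5 + 0.5·3.2·7.5² = 169 m
Total time = 7.60 + 4.22 + 7.50 = 19.3 s

19.3 s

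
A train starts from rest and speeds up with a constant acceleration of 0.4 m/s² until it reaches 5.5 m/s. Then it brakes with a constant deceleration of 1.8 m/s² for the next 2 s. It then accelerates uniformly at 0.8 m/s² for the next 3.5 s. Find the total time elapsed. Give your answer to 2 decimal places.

19.25 s

Phase 1 (accelerating): v₀ = 0 m/s, a = 0.4 m/s².
v = v₀ + at → t = (5.5 − 0) / 0.4 = 13.8 s
v² = v₀² + 2aΔx → Δx = (5.5² − 0²)/(2·0.4) = 37.8 m

Phase 2 (decelerating): v₀ = 5.50 m/s, a = -1.8 m/s².
v = v₀ + at = 5.50 + (-1.8)(2) = 1.90 m/s
Δx = v₀t + ½at² = 5.50·2 + 0.5·-1.8·2² = 7.40 m

Phase 3 (accelerating): v₀ = 1.90 m/s, a = 0.8 m/s².
v = v₀ + at = 1.90 + (0.8)(3.5) = 4.70 m/s
Δx = v₀t + ½at² = 1.90·3.5 + 0.5·0.8·3.5² = 11.6 m
Total time = 13.8 + 2.00 + 3.50 = 19.2 s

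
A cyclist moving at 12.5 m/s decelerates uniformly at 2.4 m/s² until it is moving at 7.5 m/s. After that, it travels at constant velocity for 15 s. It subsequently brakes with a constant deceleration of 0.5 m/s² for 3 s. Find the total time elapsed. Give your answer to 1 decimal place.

20.1 s

Phase 1 (decelerating): v₀ = 12.5 m/s, a = -2.4 m/s².
v = v₀ + at → t = (7.5 − 12.5) / -2.4 = 2.08 s
v² = v₀² + 2aΔx → Δx = (7.5² − 12.5²)/(2·-2.4) = 20.8 m

Phase 2 (constant speed): v₀ = 7.50 m/s, a = 0 m/s².
v = v₀ + at = 7.50 + (0)(15) = 7.50 m/s
Δx = v₀t + ½at² = 7.50·15 + 0.5·0·15² = 112 m

Phase 3 (decelerating): v₀ = 7.50 m/s, a = -0.5 m/s².
v = v₀ + at = 7.50 + (-0.5)(3) = 6.00 m/s
Δx = v₀t + ½at² = 7.50·3 + 0.5·-0.5·3² = 20.2 m
Total time = 2.08 + 15.0 + 3.00 = 20.1 s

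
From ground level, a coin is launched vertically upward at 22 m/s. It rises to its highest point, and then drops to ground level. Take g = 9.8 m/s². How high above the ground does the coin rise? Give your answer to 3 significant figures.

Phase 1 (rising): v₀ = 22.0 m/s, a = -9.8 m/s².
v = v₀ + at → t = (0 − 22.0) / -9.8 = 2.24 s
v² = v₀² + 2aΔx → Δx = (0² − 22.0²)/(2·-9.8) = 24.7 m
Maximum height = 24.7 m

24.7 m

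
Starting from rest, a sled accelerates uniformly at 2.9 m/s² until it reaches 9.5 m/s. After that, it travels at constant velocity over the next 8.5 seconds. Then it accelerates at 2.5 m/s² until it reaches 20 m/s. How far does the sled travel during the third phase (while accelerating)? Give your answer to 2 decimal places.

Phase 1 (accelerating): v₀ = 0 m/s, a = 2.9 m/s².
v = v₀ + at → t = (9.5 − 0) / 2.9 = 3.28 s
v² = v₀² + 2aΔx → Δx = (9.5² − 0²)/(2·2.9) = 15.6 m

Phase 2 (constant speed): v₀ = 9.50 m/s, a = 0 m/s².
v = v₀ + at = 9.50 + (0)(8.5) = 9.50 m/s
Δx = v₀t + ½at² = 9.50·8.5 + 0.5·0·8.5² = 80.8 m

Phase 3 (accelerating): v₀ = 9.50 m/s, a = 2.5 m/s².
v = v₀ + at → t = (20 − 9.50) / 2.5 = 4.20 s
v² = v₀² + 2aΔx → Δx = (20² − 9.50²)/(2·2.5) = 62.0 m
Distance in phase 3 = 62.0 m

61.95 m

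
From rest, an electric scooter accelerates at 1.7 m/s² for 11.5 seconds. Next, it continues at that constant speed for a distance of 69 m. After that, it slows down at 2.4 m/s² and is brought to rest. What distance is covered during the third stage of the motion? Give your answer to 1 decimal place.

Phase 1 (accelerating): v₀ = 0 m/s, a = 1.7 m/s².
v = v₀ + at = 0 + (1.7)(11.5) = 19.6 m/s
Δx = v₀t + ½at² = 0·11.5 + 0.5·1.7·11.5² = 112 m

Phase 2 (constant speed): v₀ = 19.6 m/s, a = 0 m/s².
Constant speed: t = d/v = 69/19.6 = 3.53 s

Phase 3 (decelerating): v₀ = 19.6 m/s, a = -2.4 m/s².
v = v₀ + at → t = (0 − 19.6) / -2.4 = 8.15 s
v² = v₀² + 2aΔx → Δx = (0² − 19.6²)/(2·-2.4) = 79.6 m
Distance in phase 3 = 79.6 m

79.6 m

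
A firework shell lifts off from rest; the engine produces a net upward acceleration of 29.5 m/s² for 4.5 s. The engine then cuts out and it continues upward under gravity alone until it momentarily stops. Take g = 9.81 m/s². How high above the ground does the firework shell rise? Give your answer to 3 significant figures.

Phase 1 (powered ascent): v₀ = 0 m/s, a = 29.5 m/s².
v = v₀ + at = 0 + (29.5)(4.5) = 133 m/s
Δx = v₀t + ½at² = 0·4.5 + 0.5·29.5·4.5² = 299 m

Phase 2 (coasting upward): v₀ = 133 m/s, a = -9.81 m/s².
v = v₀ + at → t = (0 − 133) / -9.81 = 13.5 s
v² = v₀² + 2aΔx → Δx = (0² − 133²)/(2·-9.81) = 898 m
Maximum height = 299 + 898 = 1200 m

1200 m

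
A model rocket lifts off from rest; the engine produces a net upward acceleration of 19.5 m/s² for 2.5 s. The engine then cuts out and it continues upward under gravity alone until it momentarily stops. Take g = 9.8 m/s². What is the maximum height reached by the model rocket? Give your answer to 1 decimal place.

Phase 1 (powered ascent): v₀ = 0 m/s, a = 19.5 m/s².
v = v₀ + at = 0 + (19.5)(2.5) = 48.8 m/s
Δx = v₀t + ½at² = 0·2.5 + 0.5·19.5·2.5² = 60.9 m

Phase 2 (coasting upward): v₀ = 48.8 m/s, a = -9.8 m/s².
v = v₀ + at → t = (0 − 48.8) / -9.8 = 4.97 s
v² = v₀² + 2aΔx → Δx = (0² − 48.8²)/(2·-9.8) = 121 m
Maximum height = 60.9 + 121 = 182 m

182.2 m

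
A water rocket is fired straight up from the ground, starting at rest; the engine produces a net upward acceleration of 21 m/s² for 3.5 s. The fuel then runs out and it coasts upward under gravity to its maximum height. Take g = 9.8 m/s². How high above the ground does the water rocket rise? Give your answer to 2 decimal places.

Phase 1 (powered ascent): v₀ = 0 m/s, a = 21 m/s².
v = v₀ + at = 0 + (21)(3.5) = 73.5 m/s
Δx = v₀t + ½at² = 0·3.5 + 0.5·21·3.5² = 129 m

Phase 2 (coasting upward): v₀ = 73.5 m/s, a = -9.8 m/s².
v = v₀ + at → t = (0 − 73.5) / -9.8 = 7.50 s
v² = v₀² + 2aΔx → Δx = (0² − 73.5²)/(2·-9.8) = 276 m
Maximum height = 129 + 276 = 404 m

404.25 m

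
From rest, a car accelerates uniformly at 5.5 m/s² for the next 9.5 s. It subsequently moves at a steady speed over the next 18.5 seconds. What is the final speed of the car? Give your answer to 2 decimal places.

Phase 1 (accelerating): v₀ = 0 m/s, a = 5.5 m/s².
v = v₀ + at = 0 + (5.5)(9.5) = 52.2 m/s
Δx = v₀t + ½at² = 0·9.5 + 0.5·5.5·9.5² = 248 m

Phase 2 (constant speed): v₀ = 52.2 m/s, a = 0 m/s².
v = v₀ + at = 52.2 + (0)(18.5) = 52.2 m/s
Δx = v₀t + ½at² = 52.2·18.5 + 0.5·0·18.5² = 967 m
Final speed = 52.2 m/s

52.25 m/s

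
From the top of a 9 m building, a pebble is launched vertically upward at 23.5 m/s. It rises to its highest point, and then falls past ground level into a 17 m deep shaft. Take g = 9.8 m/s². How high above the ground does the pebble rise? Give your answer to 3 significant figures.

Phase 1 (rising): v₀ = 23.5 m/s, a = -9.8 m/s².
v = v₀ + at → t = (0 − 23.5) / -9.8 = 2.40 s
v² = v₀² + 2aΔx → Δx = (0² − 23.5²)/(2·-9.8) = 28.2 m
Maximum height = 9 + 28.2 = 37.2 m

37.2 m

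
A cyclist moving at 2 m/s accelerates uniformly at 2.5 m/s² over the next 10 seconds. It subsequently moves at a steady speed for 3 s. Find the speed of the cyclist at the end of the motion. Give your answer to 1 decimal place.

27.0 m/s

Phase 1 (accelerating): v₀ = 2.00 m/s, a = 2.5 m/s².
v = v₀ + at = 2.00 + (2.5)(10) = 27.0 m/s
Δx = v₀t + ½at² = 2.00·10 + 0.5·2.5·10² = 145 m

Phase 2 (constant speed): v₀ = 27.0 m/s, a = 0 m/s².
v = v₀ + at = 27.0 + (0)(3) = 27.0 m/s
Δx = v₀t + ½at² = 27.0·3 + 0.5·0·3² = 81.0 m
Final speed = 27.0 m/s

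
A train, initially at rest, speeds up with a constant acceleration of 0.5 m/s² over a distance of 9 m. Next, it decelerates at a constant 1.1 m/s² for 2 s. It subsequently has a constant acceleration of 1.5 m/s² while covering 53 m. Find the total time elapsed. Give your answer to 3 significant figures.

15.9 s

Phase 1 (accelerating): v₀ = 0 m/s, a = 0.5 m/s².
v² = v₀² + 2aΔx = 0² + 2·0.5·9 = 9.00 → v = 3.00 m/s
t = (v − v₀)/a = (3.00 − 0)/0.5 = 6.00 s

Phase 2 (decelerating): v₀ = 3.00 m/s, a = -1.1 m/s².
v = v₀ + at = 3.00 + (-1.1)(2) = 0.800 m/s
Δx = v₀t + ½at² = 3.00·2 + 0.5·-1.1·2² = 3.80 m

Phase 3 (accelerating): v₀ = 0.800 m/s, a = 1.5 m/s².
v² = v₀² + 2aΔx = 0.800² + 2·1.5·53 = 160 → v = 12.6 m/s
t = (v − v₀)/a = (12.6 − 0.800)/1.5 = 7.89 s
Total time = 6.00 + 2.00 + 7.89 = 15.9 s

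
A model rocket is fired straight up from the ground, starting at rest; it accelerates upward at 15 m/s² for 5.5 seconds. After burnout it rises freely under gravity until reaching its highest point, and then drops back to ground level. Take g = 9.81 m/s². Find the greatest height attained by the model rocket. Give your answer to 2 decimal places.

Phase 1 (powered ascent): v₀ = 0 m/s, a = 15 m/s².
v = v₀ + at = 0 + (15)(5.5) = 82.5 m/s
Δx = v₀t + ½at² = 0·5.5 + 0.5·15·5.5² = 227 m

Phase 2 (coasting upward): v₀ = 82.5 m/s, a = -9.81 m/s².
v = v₀ + at → t = (0 − 82.5) / -9.81 = 8.41 s
v² = v₀² + 2aΔx → Δx = (0² − 82.5²)/(2·-9.81) = 347 m
Maximum height = 227 + 347 = 574 m

573.78 m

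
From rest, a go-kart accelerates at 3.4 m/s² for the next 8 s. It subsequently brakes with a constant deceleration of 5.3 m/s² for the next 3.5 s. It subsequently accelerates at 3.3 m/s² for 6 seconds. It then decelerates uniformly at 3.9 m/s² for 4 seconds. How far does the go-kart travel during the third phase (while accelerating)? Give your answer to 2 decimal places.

111.30 m

Phase 1 (accelerating): v₀ = 0 m/s, a = 3.4 m/s².
v = v₀ + at = 0 + (3.4)(8) = 27.2 m/s
Δx = v₀t + ½at² = 0·8 + 0.5·3.4·8² = 109 m

Phase 2 (decelerating): v₀ = 27.2 m/s, a = -5.3 m/s².
v = v₀ + at = 27.2 + (-5.3)(3.5) = 8.65 m/s
Δx = v₀t + ½at² = 27.2·3.5 + 0.5·-5.3·3.5² = 62.7 m

Phase 3 (accelerating): v₀ = 8.65 m/s, a = 3.3 m/s².
v = v₀ + at = 8.65 + (3.3)(6) = 28.4 m/s
Δx = v₀t + ½at² = 8.65·6 + 0.5·3.3·6² = 111 m
Distance in phase 3 = 111 m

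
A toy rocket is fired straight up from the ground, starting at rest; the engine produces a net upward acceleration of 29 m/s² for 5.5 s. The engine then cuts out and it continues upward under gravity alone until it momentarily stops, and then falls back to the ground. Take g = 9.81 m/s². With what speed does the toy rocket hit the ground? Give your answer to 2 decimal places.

184.52 m/s

Phase 1 (powered ascent): v₀ = 0 m/s, a = 29 m/s².
v = v₀ + at = 0 + (29)(5.5) = 160 m/s
Δx = v₀t + ½at² = 0·5.5 + 0.5·29·5.5² = 439 m

Phase 2 (coasting upward): v₀ = 160 m/s, a = -9.81 m/s².
v = v₀ + at → t = (0 − 160) / -9.81 = 16.3 s
v² = v₀² + 2aΔx → Δx = (0² − 160²)/(2·-9.81) = 1300 m

Phase 3 (free fall): v₀ = 0 m/s, a = -9.81 m/s².
Falls 1740 m from rest: t = √(2·1740/9.81) = 18.8 s; v = g·t = 185 m/s.
Impact speed = 185 m/s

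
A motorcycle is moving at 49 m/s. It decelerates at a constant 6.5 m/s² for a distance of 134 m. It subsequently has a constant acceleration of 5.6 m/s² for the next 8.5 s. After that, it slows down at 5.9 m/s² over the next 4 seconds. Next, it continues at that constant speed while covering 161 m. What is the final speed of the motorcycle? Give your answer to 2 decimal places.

Phase 1 (decelerating): v₀ = 49.0 m/s, a = -6.5 m/s².
v² = v₀² + 2aΔx = 49.0² + 2·-6.5·134 = 659 → v = 25.7 m/s
t = (v − v₀)/a = (25.7 − 49.0)/-6.5 = 3.59 s

Phase 2 (accelerating): v₀ = 25.7 m/s, a = 5.6 m/s².
v = v₀ + at = 25.7 + (5.6)(8.5) = 73.3 m/s
Δx = v₀t + ½at² = 25.7·8.5 + 0.5·5.6·8.5² = 421 m

Phase 3 (decelerating): v₀ = 73.3 m/s, a = -5.9 m/s².
v = v₀ + at = 73.3 + (-5.9)(4) = 49.7 m/s
Δx = v₀t + ½at² = 73.3·4 + 0.5·-5.9·4² = 246 m

Phase 4 (constant speed): v₀ = 49.7 m/s, a = 0 m/s².
Constant speed: t = d/v = 161/49.7 = 3.24 s
Final speed = 49.7 m/s

49.67 m/s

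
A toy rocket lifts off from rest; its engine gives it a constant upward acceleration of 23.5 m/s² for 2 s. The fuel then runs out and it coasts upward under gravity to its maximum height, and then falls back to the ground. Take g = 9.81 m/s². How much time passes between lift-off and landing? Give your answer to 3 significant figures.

Phase 1 (powered ascent): v₀ = 0 m/s, a = 23.5 m/s².
v = v₀ + at = 0 + (23.5)(2) = 47.0 m/s
Δx = v₀t + ½at² = 0·2 + 0.5·23.5·2² = 47.0 m

Phase 2 (coasting upward): v₀ = 47.0 m/s, a = -9.81 m/s².
v = v₀ + at → t = (0 − 47.0) / -9.81 = 4.79 s
v² = v₀² + 2aΔx → Δx = (0² − 47.0²)/(2·-9.81) = 113 m

Phase 3 (free fall): v₀ = 0 m/s, a = -9.81 m/s².
Falls 160 m from rest: t = √(2·160/9.81) = 5.70 s; v = g·t = 56.0 m/s.
Total time = 2.00 + 4.79 + 5.70 = 12.5 s

12.5 s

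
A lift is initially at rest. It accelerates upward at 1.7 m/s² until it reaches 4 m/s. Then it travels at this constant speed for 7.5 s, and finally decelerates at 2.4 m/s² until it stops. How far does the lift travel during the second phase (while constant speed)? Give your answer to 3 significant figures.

30.0 m

Phase 1 (accelerating): v₀ = 0 m/s, a = 1.7 m/s².
v = v₀ + at → t = (4 − 0) / 1.7 = 2.35 s
v² = v₀² + 2aΔx → Δx = (4² − 0²)/(2·1.7) = 4.71 m

Phase 2 (constant speed): v₀ = 4.00 m/s, a = 0 m/s².
v = v₀ + at = 4.00 + (0)(7.5) = 4.00 m/s
Δx = v₀t + ½at² = 4.00·7.5 + 0.5·0·7.5² = 30.0 m
Distance in phase 2 = 30.0 m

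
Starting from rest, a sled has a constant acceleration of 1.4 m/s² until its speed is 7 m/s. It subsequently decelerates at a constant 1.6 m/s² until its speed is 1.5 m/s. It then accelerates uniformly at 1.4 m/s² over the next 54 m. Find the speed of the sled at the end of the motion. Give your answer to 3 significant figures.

Phase 1 (accelerating): v₀ = 0 m/s, a = 1.4 m/s².
v = v₀ + at → t = (7 − 0) / 1.4 = 5.00 s
v² = v₀² + 2aΔx → Δx = (7² − 0²)/(2·1.4) = 17.5 m

Phase 2 (decelerating): v₀ = 7.00 m/s, a = -1.6 m/s².
v = v₀ + at → t = (1.5 − 7.00) / -1.6 = 3.44 s
v² = v₀² + 2aΔx → Δx = (1.5² − 7.00²)/(2·-1.6) = 14.6 m

Phase 3 (accelerating): v₀ = 1.50 m/s, a = 1.4 m/s².
v² = v₀² + 2aΔx = 1.50² + 2·1.4·54 = 153 → v = 12.4 m/s
t = (v − v₀)/a = (12.4 − 1.50)/1.4 = 7.78 s
Final speed = 12.4 m/s

12.4 m/s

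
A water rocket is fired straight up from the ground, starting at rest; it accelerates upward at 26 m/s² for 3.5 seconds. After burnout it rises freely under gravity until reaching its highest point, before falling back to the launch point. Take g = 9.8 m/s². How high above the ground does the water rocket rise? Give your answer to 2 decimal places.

581.75 m

Phase 1 (powered ascent): v₀ = 0 m/s, a = 26 m/s².
v = v₀ + at = 0 + (26)(3.5) = 91.0 m/s
Δx = v₀t + ½at² = 0·3.5 + 0.5·26·3.5² = 159 m

Phase 2 (coasting upward): v₀ = 91.0 m/s, a = -9.8 m/s².
v = v₀ + at → t = (0 − 91.0) / -9.8 = 9.29 s
v² = v₀² + 2aΔx → Δx = (0² − 91.0²)/(2·-9.8) = 422 m
Maximum height = 159 + 422 = 582 m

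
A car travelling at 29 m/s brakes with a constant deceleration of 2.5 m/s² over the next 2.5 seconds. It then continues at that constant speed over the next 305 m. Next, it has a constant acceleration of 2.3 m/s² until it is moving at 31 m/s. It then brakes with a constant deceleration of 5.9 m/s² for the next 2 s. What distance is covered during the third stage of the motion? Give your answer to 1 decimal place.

96.4 m

Phase 1 (decelerating): v₀ = 29.0 m/s, a = -2.5 m/s².
v = v₀ + at = 29.0 + (-2.5)(2.5) = 22.8 m/s
Δx = v₀t + ½at² = 29.0·2.5 + 0.5·-2.5·2.5² = 64.7 m

Phase 2 (constant speed): v₀ = 22.8 m/s, a = 0 m/s².
Constant speed: t = d/v = 305/22.8 = 13.4 s

Phase 3 (accelerating): v₀ = 22.8 m/s, a = 2.3 m/s².
v = v₀ + at → t = (31 − 22.8) / 2.3 = 3.59 s
v² = v₀² + 2aΔx → Δx = (31² − 22.8²)/(2·2.3) = 96.4 m
Distance in phase 3 = 96.4 m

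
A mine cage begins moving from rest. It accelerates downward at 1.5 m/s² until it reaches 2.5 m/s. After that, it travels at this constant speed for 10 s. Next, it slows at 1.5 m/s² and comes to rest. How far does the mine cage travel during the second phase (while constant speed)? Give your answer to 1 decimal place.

25.0 m

Phase 1 (accelerating): v₀ = 0 m/s, a = 1.5 m/s².
v = v₀ + at → t = (2.5 − 0) / 1.5 = 1.67 s
v² = v₀² + 2aΔx → Δx = (2.5² − 0²)/(2·1.5) = 2.08 m

Phase 2 (constant speed): v₀ = 2.50 m/s, a = 0 m/s².
v = v₀ + at = 2.50 + (0)(10) = 2.50 m/s
Δx = v₀t + ½at² = 2.50·10 + 0.5·0·10² = 25.0 m
Distance in phase 2 = 25.0 m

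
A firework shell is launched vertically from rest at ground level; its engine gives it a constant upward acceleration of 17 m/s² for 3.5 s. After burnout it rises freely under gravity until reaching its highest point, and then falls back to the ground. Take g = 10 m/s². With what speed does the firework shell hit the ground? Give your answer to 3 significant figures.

Phase 1 (powered ascent): v₀ = 0 m/s, a = 17 m/s².
v = v₀ + at = 0 + (17)(3.5) = 59.5 m/s
Δx = v₀t + ½at² = 0·3.5 + 0.5·17·3.5² = 104 m

Phase 2 (coasting upward): v₀ = 59.5 m/s, a = -10 m/s².
v = v₀ + at → t = (0 − 59.5) / -10 = 5.95 s
v² = v₀² + 2aΔx → Δx = (0² − 59.5²)/(2·-10) = 177 m

Phase 3 (free fall): v₀ = 0 m/s, a = -10 m/s².
Falls 281 m from rest: t = √(2·281/10) = 7.50 s; v = g·t = 75.0 m/s.
Impact speed = 75.0 m/s

75.0 m/s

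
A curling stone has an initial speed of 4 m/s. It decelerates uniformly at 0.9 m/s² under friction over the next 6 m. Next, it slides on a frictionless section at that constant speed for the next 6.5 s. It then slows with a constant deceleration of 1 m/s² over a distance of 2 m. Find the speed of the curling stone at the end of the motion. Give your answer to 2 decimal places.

1.10 m/s

Phase 1 (decelerating): v₀ = 4.00 m/s, a = -0.9 m/s².
v² = v₀² + 2aΔx = 4.00² + 2·-0.9·6 = 5.20 → v = 2.28 m/s
t = (v − v₀)/a = (2.28 − 4.00)/-0.9 = 1.91 s

Phase 2 (constant speed): v₀ = 2.28 m/s, a = 0 m/s².
v = v₀ + at = 2.28 + (0)(6.5) = 2.28 m/s
Δx = v₀t + ½at² = 2.28·6.5 + 0.5·0·6.5² = 14.8 m

Phase 3 (decelerating): v₀ = 2.28 m/s, a = -1 m/s².
v² = v₀² + 2aΔx = 2.28² + 2·-1·2 = 1.20 → v = 1.10 m/s
t = (v − v₀)/a = (1.10 − 2.28)/-1 = 1.18 s
Final speed = 1.10 m/s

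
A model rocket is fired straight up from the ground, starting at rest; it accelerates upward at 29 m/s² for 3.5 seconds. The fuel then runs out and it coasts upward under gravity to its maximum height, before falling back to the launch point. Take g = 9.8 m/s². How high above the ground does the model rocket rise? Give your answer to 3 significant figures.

703 m

Phase 1 (powered ascent): v₀ = 0 m/s, a = 29 m/s².
v = v₀ + at = 0 + (29)(3.5) = 102 m/s
Δx = v₀t + ½at² = 0·3.5 + 0.5·29·3.5² = 178 m

Phase 2 (coasting upward): v₀ = 102 m/s, a = -9.8 m/s².
v = v₀ + at → t = (0 − 102) / -9.8 = 10.4 s
v² = v₀² + 2aΔx → Δx = (0² − 102²)/(2·-9.8) = 526 m
Maximum height = 178 + 526 = 703 m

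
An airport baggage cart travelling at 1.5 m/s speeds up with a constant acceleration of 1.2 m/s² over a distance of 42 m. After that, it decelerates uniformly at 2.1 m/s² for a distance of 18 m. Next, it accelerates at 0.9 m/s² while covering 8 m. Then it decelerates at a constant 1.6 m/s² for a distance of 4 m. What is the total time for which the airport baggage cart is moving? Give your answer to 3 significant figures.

Phase 1 (accelerating): v₀ = 1.50 m/s, a = 1.2 m/s².
v² = v₀² + 2aΔx = 1.50² + 2·1.2·42 = 103 → v = 10.2 m/s
t = (v − v₀)/a = (10.2 − 1.50)/1.2 = 7.21 s

Phase 2 (decelerating): v₀ = 10.2 m/s, a = -2.1 m/s².
v² = v₀² + 2aΔx = 10.2² + 2·-2.1·18 = 27.5 → v = 5.24 m/s
t = (v − v₀)/a = (5.24 − 10.2)/-2.1 = 2.34 s

Phase 3 (accelerating): v₀ = 5.24 m/s, a = 0.9 m/s².
v² = v₀² + 2aΔx = 5.24² + 2·0.9·8 = 41.9 → v = 6.47 m/s
t = (v − v₀)/a = (6.47 − 5.24)/0.9 = 1.37 s

Phase 4 (decelerating): v₀ = 6.47 m/s, a = -1.6 m/s².
v² = v₀² + 2aΔx = 6.47² + 2·-1.6·4 = 29.1 → v = 5.39 m/s
t = (v − v₀)/a = (5.39 − 6.47)/-1.6 = 0.675 s
Total time = 7.21 + 2.34 + 1.37 + 0.675 = 11.6 s

11.6 s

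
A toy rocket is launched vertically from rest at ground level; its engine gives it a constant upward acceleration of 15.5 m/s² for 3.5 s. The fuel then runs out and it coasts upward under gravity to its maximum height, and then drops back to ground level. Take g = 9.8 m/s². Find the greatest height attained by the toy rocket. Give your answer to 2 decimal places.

245.09 m

Phase 1 (powered ascent): v₀ = 0 m/s, a = 15.5 m/s².
v = v₀ + at = 0 + (15.5)(3.5) = 54.2 m/s
Δx = v₀t + ½at² = 0·3.5 + 0.5·15.5·3.5² = 94.9 m

Phase 2 (coasting upward): v₀ = 54.2 m/s, a = -9.8 m/s².
v = v₀ + at → t = (0 − 54.2) / -9.8 = 5.54 s
v² = v₀² + 2aΔx → Δx = (0² − 54.2²)/(2·-9.8) = 150 m
Maximum height = 94.9 + 150 = 245 m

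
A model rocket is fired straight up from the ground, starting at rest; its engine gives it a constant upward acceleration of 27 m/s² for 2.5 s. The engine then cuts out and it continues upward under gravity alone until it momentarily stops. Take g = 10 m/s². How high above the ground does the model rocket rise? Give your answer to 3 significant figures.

Phase 1 (powered ascent): v₀ = 0 m/s, a = 27 m/s².
v = v₀ + at = 0 + (27)(2.5) = 67.5 m/s
Δx = v₀t + ½at² = 0·2.5 + 0.5·27·2.5² = 84.4 m

Phase 2 (coasting upward): v₀ = 67.5 m/s, a = -10 m/s².
v = v₀ + at → t = (0 − 67.5) / -10 = 6.75 s
v² = v₀² + 2aΔx → Δx = (0² − 67.5²)/(2·-10) = 228 m
Maximum height = 84.4 + 228 = 312 m

312 m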